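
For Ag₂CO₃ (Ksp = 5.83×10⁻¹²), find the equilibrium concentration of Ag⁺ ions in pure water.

2.27×10⁻⁴ M

Ag₂CO₃(s) ⇌ 2 Ag⁺(aq) + CO₃²⁻(aq)
Call the molar solubility s, so that [Ag⁺] = 2s and [CO₃²⁻] = s.
Ksp = [Ag⁺]^2[CO₃²⁻] = (2s)^2 · s = 4s^3 = 5.83×10⁻¹²
s = 1.13×10⁻⁴ mol L⁻¹
[Ag⁺] = 2s = 2.27×10⁻⁴ mol L⁻¹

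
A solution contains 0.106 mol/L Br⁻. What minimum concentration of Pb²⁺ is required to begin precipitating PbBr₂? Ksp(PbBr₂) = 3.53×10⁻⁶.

3.14×10⁻⁴ M

Precipitation of each salt begins when its ion product equals Ksp.
PbBr₂(s) ⇌ Pb²⁺(aq) + 2 Br⁻(aq)
Ksp = [Pb²⁺][Br⁻]^2 = [Pb²⁺](0.106)^2
[Pb²⁺] = 3.53×10⁻⁶ / (0.106)^2 = 3.14×10⁻⁴
[Pb²⁺] = 3.14×10⁻⁴ mol/L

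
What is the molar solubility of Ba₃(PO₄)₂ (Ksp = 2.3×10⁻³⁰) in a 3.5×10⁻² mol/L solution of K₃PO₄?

Ba₃(PO₄)₂(s) ⇌ 3 Ba²⁺(aq) + 2 PO₄³⁻(aq)
PO₄³⁻ is already present at 3.5×10⁻² mol/L. If s mol/L of Ba₃(PO₄)₂ dissolves, [Ba²⁺] = 3s while [PO₄³⁻] ≈ 3.5×10⁻² mol/L.
Ksp = [Ba²⁺]^3[PO₄³⁻]^2 = (3s)^3(3.5×10⁻²)^2
(3s)^3 = 2.3×10⁻³⁰ / (3.5×10⁻²)^2 = 1.9×10⁻²⁷
s = 4.1×10⁻¹⁰ mol/L

4.1×10⁻¹⁰ M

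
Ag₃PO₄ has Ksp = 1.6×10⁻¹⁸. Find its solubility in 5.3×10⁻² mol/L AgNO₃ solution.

1.1×10⁻¹⁴ M

Ag₃PO₄(s) ⇌ 3 Ag⁺(aq) + PO₄³⁻(aq)
The solution already contains Ag⁺ at 5.3×10⁻² mol/L. Let s be the molar solubility of Ag₃PO₄.
[Ag⁺] ≈ 5.3×10⁻² mol/L (common ion dominates); [PO₄³⁻] = s.
Ksp = [Ag⁺]^3[PO₄³⁻] = (5.3×10⁻²)^3s
s = 1.6×10⁻¹⁸ / (5.3×10⁻²)^3 = 1.1×10⁻¹⁴
s = 1.1×10⁻¹⁴ mol/L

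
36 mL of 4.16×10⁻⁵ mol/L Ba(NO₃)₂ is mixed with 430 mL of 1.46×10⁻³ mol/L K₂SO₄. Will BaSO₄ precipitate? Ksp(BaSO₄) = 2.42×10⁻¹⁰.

Yes

Total volume after mixing = 36 + 430 = 466 mL.
[Ba²⁺] = (4.16×10⁻⁵)(36)/466 = 3.21×10⁻⁶ mol/L
[SO₄²⁻] = (1.46×10⁻³)(430)/466 = 1.35×10⁻³ mol/L
Q = [Ba²⁺][SO₄²⁻] = 4.33×10⁻⁹
Q = 4.33×10⁻⁹ > Ksp = 2.42×10⁻¹⁰, so the solution is supersaturated and BaSO₄ precipitates.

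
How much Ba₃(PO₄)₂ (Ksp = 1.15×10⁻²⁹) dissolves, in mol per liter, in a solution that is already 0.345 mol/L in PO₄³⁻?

1.53×10⁻¹⁰ M

Ba₃(PO₄)₂(s) ⇌ 3 Ba²⁺(aq) + 2 PO₄³⁻(aq)
The solution already contains PO₄³⁻ at 0.345 mol/L. Let s be the molar solubility of Ba₃(PO₄)₂.
[PO₄³⁻] ≈ 0.345 mol/L (common ion dominates); [Ba²⁺] = 3s.
Ksp = [Ba²⁺]^3[PO₄³⁻]^2 = (3s)^3(0.345)^2
(3s)^3 = 1.15×10⁻²⁹ / (0.345)^2 = 9.66×10⁻²⁹
s = 1.53×10⁻¹⁰ mol/L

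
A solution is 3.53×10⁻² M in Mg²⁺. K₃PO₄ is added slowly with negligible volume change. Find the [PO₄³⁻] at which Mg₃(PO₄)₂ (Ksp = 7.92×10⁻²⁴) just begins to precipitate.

4.24×10⁻¹⁰ M

A salt starts to precipitate once the ion product Q reaches its Ksp.
Mg₃(PO₄)₂(s) ⇌ 3 Mg²⁺(aq) + 2 PO₄³⁻(aq)
Ksp = [Mg²⁺]^3[PO₄³⁻]^2 = [PO₄³⁻]^2(3.53×10⁻²)^3
[PO₄³⁻]^2 = 7.92×10⁻²⁴ / (3.53×10⁻²)^3 = 1.80×10⁻¹⁹
[PO₄³⁻] = 4.24×10⁻¹⁰ M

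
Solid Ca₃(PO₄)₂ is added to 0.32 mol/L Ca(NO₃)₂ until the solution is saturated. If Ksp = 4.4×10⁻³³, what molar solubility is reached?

1.8×10⁻¹⁶ M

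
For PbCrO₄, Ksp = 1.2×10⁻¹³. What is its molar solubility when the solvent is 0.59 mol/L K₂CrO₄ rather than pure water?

PbCrO₄(s) ⇌ Pb²⁺(aq) + CrO₄²⁻(aq)
Let s be the solubility of PbCrO₄ here. The common ion gives [CrO₄²⁻] ≈ 0.59 mol/L, and [Pb²⁺] = s.
Ksp = [Pb²⁺][CrO₄²⁻] = s(0.59)
s = 1.2×10⁻¹³ / (0.59) = 2.0×10⁻¹³
s = 2.0×10⁻¹³ mol/L

2.0×10⁻¹³ M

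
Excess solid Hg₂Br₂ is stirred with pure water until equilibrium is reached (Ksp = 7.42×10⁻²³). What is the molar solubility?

Hg₂Br₂(s) ⇌ Hg₂²⁺(aq) + 2 Br⁻(aq)
Let s be the molar solubility. Then [Hg₂²⁺] = s and [Br⁻] = 2s.
Ksp = [Hg₂²⁺][Br⁻]^2 = s · (2s)^2 = 4s^3
4s^3 = 7.42×10⁻²³  ⇒  s^3 = 1.86×10⁻²³
s = 2.65×10⁻⁸ M

2.65×10⁻⁸ M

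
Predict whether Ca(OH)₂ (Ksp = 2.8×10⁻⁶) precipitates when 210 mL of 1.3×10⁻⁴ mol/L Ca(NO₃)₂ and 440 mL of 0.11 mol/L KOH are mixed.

No

After mixing, V = 210 mL + 440 mL = 650 mL.
[Ca²⁺] = (1.3×10⁻⁴)(210)/650 = 4.2×10⁻⁵ mol/L
[OH⁻] = (0.11)(440)/650 = 7.4×10⁻² mol/L
Q = [Ca²⁺][OH⁻]^2 = 2.3×10⁻⁷
Since Q (2.3×10⁻⁷) is less than Ksp (2.8×10⁻⁶), no Ca(OH)₂ precipitates.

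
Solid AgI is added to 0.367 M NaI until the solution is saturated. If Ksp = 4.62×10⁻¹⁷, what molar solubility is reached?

AgI(s) ⇌ Ag⁺(aq) + I⁻(aq)
The solution already contains I⁻ at 0.367 M. Let s be the molar solubility of AgI.
[I⁻] ≈ 0.367 M (common ion dominates); [Ag⁺] = s.
Ksp = [Ag⁺][I⁻] = s(0.367)
s = 4.62×10⁻¹⁷ / (0.367) = 1.26×10⁻¹⁶
s = 1.26×10⁻¹⁶ M

1.26×10⁻¹⁶ M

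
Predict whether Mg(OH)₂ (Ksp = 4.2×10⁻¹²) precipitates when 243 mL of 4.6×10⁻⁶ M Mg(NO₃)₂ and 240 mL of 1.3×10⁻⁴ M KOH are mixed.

No

The combined volume is 483 mL.
[Mg²⁺] = (4.6×10⁻⁶)(243)/483 = 2.3×10⁻⁶ M
[OH⁻] = (1.3×10⁻⁴)(240)/483 = 6.5×10⁻⁵ M
Q = [Mg²⁺][OH⁻]^2 = 9.7×10⁻¹⁵
Q = 9.7×10⁻¹⁵ < Ksp = 4.2×10⁻¹², so the solution is unsaturated and no precipitate forms.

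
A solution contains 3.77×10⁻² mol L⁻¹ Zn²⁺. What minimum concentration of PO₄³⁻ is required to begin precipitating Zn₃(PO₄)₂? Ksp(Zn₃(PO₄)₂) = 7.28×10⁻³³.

1.17×10⁻¹⁴ M

The threshold for precipitation is Q = Ksp.
Zn₃(PO₄)₂(s) ⇌ 3 Zn²⁺(aq) + 2 PO₄³⁻(aq)
Ksp = [Zn²⁺]^3[PO₄³⁻]^2 = [PO₄³⁻]^2(3.77×10⁻²)^3
[PO₄³⁻]^2 = 7.28×10⁻³³ / (3.77×10⁻²)^3 = 1.36×10⁻²⁸
[PO₄³⁻] = 1.17×10⁻¹⁴ mol L⁻¹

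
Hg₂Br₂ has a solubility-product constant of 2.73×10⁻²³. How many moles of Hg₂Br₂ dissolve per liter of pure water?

1.90×10⁻⁸ M

Hg₂Br₂(s) ⇌ Hg₂²⁺(aq) + 2 Br⁻(aq)
Let s be the molar solubility. Then [Hg₂²⁺] = s and [Br⁻] = 2s.
Ksp = [Hg₂²⁺][Br⁻]^2 = s · (2s)^2 = 4s^3
4s^3 = 2.73×10⁻²³  ⇒  s^3 = 6.83×10⁻²⁴
Taking the 3rd root, s = 1.90×10⁻⁸ mol L⁻¹.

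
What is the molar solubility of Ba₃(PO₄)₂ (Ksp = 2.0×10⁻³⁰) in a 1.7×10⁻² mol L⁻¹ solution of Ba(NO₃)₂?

3.2×10⁻¹³ M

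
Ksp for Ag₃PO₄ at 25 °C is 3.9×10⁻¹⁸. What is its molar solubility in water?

Ag₃PO₄(s) ⇌ 3 Ag⁺(aq) + PO₄³⁻(aq)
Let s be the molar solubility. Then [Ag⁺] = 3s and [PO₄³⁻] = s.
Ksp = [Ag⁺]^3[PO₄³⁻] = (3s)^3 · s = 27s^4
27s^4 = 3.9×10⁻¹⁸  ⇒  s^4 = 1.4×10⁻¹⁹
s = (1.4×10⁻¹⁹)^(1/4) = 1.9×10⁻⁵ mol L⁻¹

1.9×10⁻⁵ M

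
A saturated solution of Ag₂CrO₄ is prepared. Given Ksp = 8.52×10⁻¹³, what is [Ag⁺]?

1.19×10⁻⁴ M

Ag₂CrO₄(s) ⇌ 2 Ag⁺(aq) + CrO₄²⁻(aq)
With molar solubility s: [Ag⁺] = 2s, [CrO₄²⁻] = s.
Ksp = [Ag⁺]^2[CrO₄²⁻] = (2s)^2 · s = 4s^3 = 8.52×10⁻¹³
s = 5.97×10⁻⁵ M
[Ag⁺] = 2s = 1.19×10⁻⁴ M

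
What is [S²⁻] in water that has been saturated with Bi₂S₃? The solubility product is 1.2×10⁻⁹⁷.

Bi₂S₃(s) ⇌ 2 Bi³⁺(aq) + 3 S²⁻(aq)
Let s be the molar solubility. Then [Bi³⁺] = 2s and [S²⁻] = 3s.
Ksp = [Bi³⁺]^2[S²⁻]^3 = (2s)^2 · (3s)^3 = 108s^5 = 1.2×10⁻⁹⁷
s = 1.6×10⁻²⁰ mol/L
[S²⁻] = 3s = 4.9×10⁻²⁰ mol/L

4.9×10⁻²⁰ M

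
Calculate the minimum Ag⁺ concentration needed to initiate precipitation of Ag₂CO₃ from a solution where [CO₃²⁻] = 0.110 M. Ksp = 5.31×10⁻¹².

6.95×10⁻⁶ M

Each salt precipitates once Q = Ksp for that salt.
Ag₂CO₃(s) ⇌ 2 Ag⁺(aq) + CO₃²⁻(aq)
Ksp = [Ag⁺]^2[CO₃²⁻] = [Ag⁺]^2(0.110)
[Ag⁺]^2 = 5.31×10⁻¹² / (0.110) = 4.83×10⁻¹¹
[Ag⁺] = 6.95×10⁻⁶ M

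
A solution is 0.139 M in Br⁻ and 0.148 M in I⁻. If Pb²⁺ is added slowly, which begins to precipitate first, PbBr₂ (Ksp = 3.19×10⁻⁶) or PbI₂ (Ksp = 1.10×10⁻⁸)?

PbI₂

Precipitation of each salt begins when its ion product equals Ksp.
For PbBr₂: [Pb²⁺] = (Ksp/[Br⁻]^2) = 1.65×10⁻⁴ M
For PbI₂: [Pb²⁺] = (Ksp/[I⁻]^2) = 5.02×10⁻⁷ M
Since PbI₂ needs less Pb²⁺ to reach saturation, it precipitates first.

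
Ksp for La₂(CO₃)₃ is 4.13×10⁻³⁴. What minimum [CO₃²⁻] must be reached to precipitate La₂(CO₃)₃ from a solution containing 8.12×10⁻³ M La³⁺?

1.84×10⁻¹⁰ M

The threshold for precipitation is Q = Ksp.
La₂(CO₃)₃(s) ⇌ 2 La³⁺(aq) + 3 CO₃²⁻(aq)
Ksp = [La³⁺]^2[CO₃²⁻]^3 = [CO₃²⁻]^3(8.12×10⁻³)^2
[CO₃²⁻]^3 = 4.13×10⁻³⁴ / (8.12×10⁻³)^2 = 6.26×10⁻³⁰
[CO₃²⁻] = 1.84×10⁻¹⁰ M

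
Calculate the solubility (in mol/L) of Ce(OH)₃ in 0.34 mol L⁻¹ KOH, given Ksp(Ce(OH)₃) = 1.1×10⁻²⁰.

2.8×10⁻¹⁹ M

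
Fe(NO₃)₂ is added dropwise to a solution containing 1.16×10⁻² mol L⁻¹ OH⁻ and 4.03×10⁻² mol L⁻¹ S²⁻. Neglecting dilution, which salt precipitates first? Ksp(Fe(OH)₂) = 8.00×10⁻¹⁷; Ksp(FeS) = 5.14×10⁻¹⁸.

Each salt precipitates once Q = Ksp for that salt.
For Fe(OH)₂: [Fe²⁺] = (Ksp/[OH⁻]^2) = 5.95×10⁻¹³ mol L⁻¹
For FeS: [Fe²⁺] = (Ksp/[S²⁻]) = 1.28×10⁻¹⁶ mol L⁻¹
The smaller threshold [Fe²⁺] is reached first, so FeS precipitates first.

FeS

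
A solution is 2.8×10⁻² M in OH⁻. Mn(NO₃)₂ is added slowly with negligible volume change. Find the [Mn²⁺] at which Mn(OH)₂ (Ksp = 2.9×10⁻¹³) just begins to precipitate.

Precipitation of each salt begins when its ion product equals Ksp.
Mn(OH)₂(s) ⇌ Mn²⁺(aq) + 2 OH⁻(aq)
Ksp = [Mn²⁺][OH⁻]^2 = [Mn²⁺](2.8×10⁻²)^2
[Mn²⁺] = 2.9×10⁻¹³ / (2.8×10⁻²)^2 = 3.7×10⁻¹⁰
[Mn²⁺] = 3.7×10⁻¹⁰ M

3.7×10⁻¹⁰ M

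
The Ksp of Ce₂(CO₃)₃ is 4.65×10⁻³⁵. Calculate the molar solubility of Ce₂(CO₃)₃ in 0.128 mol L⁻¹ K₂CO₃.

Ce₂(CO₃)₃(s) ⇌ 2 Ce³⁺(aq) + 3 CO₃²⁻(aq)
CO₃²⁻ is already present at 0.128 mol L⁻¹. If s mol/L of Ce₂(CO₃)₃ dissolves, [Ce³⁺] = 2s while [CO₃²⁻] ≈ 0.128 mol L⁻¹.
Ksp = [Ce³⁺]^2[CO₃²⁻]^3 = (2s)^2(0.128)^3
(2s)^2 = 4.65×10⁻³⁵ / (0.128)^3 = 2.22×10⁻³²
s = 7.45×10⁻¹⁷ mol L⁻¹

7.45×10⁻¹⁷ M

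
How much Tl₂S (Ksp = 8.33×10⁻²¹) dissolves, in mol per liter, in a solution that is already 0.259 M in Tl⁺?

1.24×10⁻¹⁹ M

Tl₂S(s) ⇌ 2 Tl⁺(aq) + S²⁻(aq)
Tl⁺ is already present at 0.259 M. If s mol/L of Tl₂S dissolves, [S²⁻] = s while [Tl⁺] ≈ 0.259 M.
Ksp = [Tl⁺]^2[S²⁻] = (0.259)^2s
s = 8.33×10⁻²¹ / (0.259)^2 = 1.24×10⁻¹⁹
s = 1.24×10⁻¹⁹ M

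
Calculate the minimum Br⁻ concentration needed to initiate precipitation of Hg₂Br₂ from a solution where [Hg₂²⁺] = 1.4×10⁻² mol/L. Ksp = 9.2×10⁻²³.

The threshold for precipitation is Q = Ksp.
Hg₂Br₂(s) ⇌ Hg₂²⁺(aq) + 2 Br⁻(aq)
Ksp = [Hg₂²⁺][Br⁻]^2 = [Br⁻]^2(1.4×10⁻²)
[Br⁻]^2 = 9.2×10⁻²³ / (1.4×10⁻²) = 6.6×10⁻²¹
[Br⁻] = 8.1×10⁻¹¹ mol/L

8.1×10⁻¹¹ M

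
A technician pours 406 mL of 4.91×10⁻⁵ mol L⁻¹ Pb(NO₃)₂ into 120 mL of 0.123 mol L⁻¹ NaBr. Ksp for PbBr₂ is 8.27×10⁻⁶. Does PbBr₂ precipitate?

The combined volume is 526 mL.
[Pb²⁺] = (4.91×10⁻⁵)(406)/526 = 3.79×10⁻⁵ mol L⁻¹
[Br⁻] = (0.123)(120)/526 = 2.81×10⁻² mol L⁻¹
Q = [Pb²⁺][Br⁻]^2 = 2.98×10⁻⁸
Since Q (2.98×10⁻⁸) is less than Ksp (8.27×10⁻⁶), no PbBr₂ precipitates.

No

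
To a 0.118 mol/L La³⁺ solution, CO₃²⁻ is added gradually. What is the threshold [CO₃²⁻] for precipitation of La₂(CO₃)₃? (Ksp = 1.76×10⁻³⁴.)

The threshold for precipitation is Q = Ksp.
La₂(CO₃)₃(s) ⇌ 2 La³⁺(aq) + 3 CO₃²⁻(aq)
Ksp = [La³⁺]^2[CO₃²⁻]^3 = [CO₃²⁻]^3(0.118)^2
[CO₃²⁻]^3 = 1.76×10⁻³⁴ / (0.118)^2 = 1.26×10⁻³²
[CO₃²⁻] = 2.33×10⁻¹¹ mol/L

2.33×10⁻¹¹ M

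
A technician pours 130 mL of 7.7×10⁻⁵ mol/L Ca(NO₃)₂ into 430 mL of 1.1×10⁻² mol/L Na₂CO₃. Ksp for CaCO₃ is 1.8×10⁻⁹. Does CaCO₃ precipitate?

The combined volume is 560 mL.
[Ca²⁺] = (7.7×10⁻⁵)(130)/560 = 1.8×10⁻⁵ mol/L
[CO₃²⁻] = (1.1×10⁻²)(430)/560 = 8.4×10⁻³ mol/L
Q = [Ca²⁺][CO₃²⁻] = 1.5×10⁻⁷
Because Q > Ksp (1.5×10⁻⁷ vs 1.8×10⁻⁹), a precipitate of CaCO₃ forms.

Yes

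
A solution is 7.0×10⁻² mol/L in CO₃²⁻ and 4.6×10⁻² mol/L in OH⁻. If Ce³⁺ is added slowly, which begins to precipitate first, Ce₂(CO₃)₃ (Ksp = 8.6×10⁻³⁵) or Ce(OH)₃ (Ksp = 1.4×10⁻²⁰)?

The threshold for precipitation is Q = Ksp.
For Ce₂(CO₃)₃: [Ce³⁺] = (Ksp/[CO₃²⁻]^3)^(1/2) = 5.0×10⁻¹⁶ mol/L
For Ce(OH)₃: [Ce³⁺] = (Ksp/[OH⁻]^3) = 1.4×10⁻¹⁶ mol/L
The smaller threshold [Ce³⁺] is reached first, so Ce(OH)₃ precipitates first.

Ce(OH)₃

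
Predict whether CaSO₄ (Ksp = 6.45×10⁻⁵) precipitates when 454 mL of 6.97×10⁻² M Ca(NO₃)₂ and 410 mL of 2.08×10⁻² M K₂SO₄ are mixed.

Yes

The combined volume is 864 mL.
[Ca²⁺] = (6.97×10⁻²)(454)/864 = 3.66×10⁻² M
[SO₄²⁻] = (2.08×10⁻²)(410)/864 = 9.87×10⁻³ M
Q = [Ca²⁺][SO₄²⁻] = 3.62×10⁻⁴
Q = 3.62×10⁻⁴ > Ksp = 6.45×10⁻⁵, so the solution is supersaturated and CaSO₄ precipitates.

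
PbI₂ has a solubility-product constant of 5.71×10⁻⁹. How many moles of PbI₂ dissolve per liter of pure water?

1.13×10⁻³ M

PbI₂(s) ⇌ Pb²⁺(aq) + 2 I⁻(aq)
Call the molar solubility s, so that [Pb²⁺] = s and [I⁻] = 2s.
Ksp = [Pb²⁺][I⁻]^2 = s · (2s)^2 = 4s^3
4s^3 = 5.71×10⁻⁹  ⇒  s^3 = 1.43×10⁻⁹
Taking the 3rd root, s = 1.13×10⁻³ mol L⁻¹.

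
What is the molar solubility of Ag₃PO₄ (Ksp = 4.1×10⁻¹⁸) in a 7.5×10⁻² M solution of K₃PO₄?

1.3×10⁻⁶ M

Ag₃PO₄(s) ⇌ 3 Ag⁺(aq) + PO₄³⁻(aq)
PO₄³⁻ is already present at 7.5×10⁻² M. If s mol/L of Ag₃PO₄ dissolves, [Ag⁺] = 3s while [PO₄³⁻] ≈ 7.5×10⁻² M.
Ksp = [Ag⁺]^3[PO₄³⁻] = (3s)^3(7.5×10⁻²)
(3s)^3 = 4.1×10⁻¹⁸ / (7.5×10⁻²) = 5.5×10⁻¹⁷
s = 1.3×10⁻⁶ M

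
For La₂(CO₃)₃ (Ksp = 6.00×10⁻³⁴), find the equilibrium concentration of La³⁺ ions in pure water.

La₂(CO₃)₃(s) ⇌ 2 La³⁺(aq) + 3 CO₃²⁻(aq)
For each mole of La₂(CO₃)₃ that dissolves per liter, [La³⁺] = 2s and [CO₃²⁻] = 3s; let s denote this solubility.
Ksp = [La³⁺]^2[CO₃²⁻]^3 = (2s)^2 · (3s)^3 = 108s^5 = 6.00×10⁻³⁴
s = 8.89×10⁻⁸ M
[La³⁺] = 2s = 1.78×10⁻⁷ M

1.78×10⁻⁷ M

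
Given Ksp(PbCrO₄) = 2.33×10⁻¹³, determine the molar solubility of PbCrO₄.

PbCrO₄(s) ⇌ Pb²⁺(aq) + CrO₄²⁻(aq)
Let s be the molar solubility. Then [Pb²⁺] = s and [CrO₄²⁻] = s.
Ksp = [Pb²⁺][CrO₄²⁻] = s · s = s^2
s^2 = 2.33×10⁻¹³
s = (2.33×10⁻¹³)^(1/2) = 4.83×10⁻⁷ mol L⁻¹

4.83×10⁻⁷ M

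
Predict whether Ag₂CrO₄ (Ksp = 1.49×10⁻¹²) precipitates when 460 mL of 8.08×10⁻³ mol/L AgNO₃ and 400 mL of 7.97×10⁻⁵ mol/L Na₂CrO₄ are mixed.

Yes

Total volume after mixing = 460 + 400 = 860 mL.
[Ag⁺] = (8.08×10⁻³)(460)/860 = 4.32×10⁻³ mol/L
[CrO₄²⁻] = (7.97×10⁻⁵)(400)/860 = 3.71×10⁻⁵ mol/L
Q = [Ag⁺]^2[CrO₄²⁻] = 6.92×10⁻¹⁰
Since Q (6.92×10⁻¹⁰) exceeds Ksp (1.49×10⁻¹²), Ag₂CrO₄ will precipitate.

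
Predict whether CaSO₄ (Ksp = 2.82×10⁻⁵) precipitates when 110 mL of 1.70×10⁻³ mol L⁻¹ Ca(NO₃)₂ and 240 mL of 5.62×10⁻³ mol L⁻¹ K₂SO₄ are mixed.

No

The combined volume is 350 mL.
[Ca²⁺] = (1.70×10⁻³)(110)/350 = 5.34×10⁻⁴ mol L⁻¹
[SO₄²⁻] = (5.62×10⁻³)(240)/350 = 3.85×10⁻³ mol L⁻¹
Q = [Ca²⁺][SO₄²⁻] = 2.06×10⁻⁶
Q = 2.06×10⁻⁶ < Ksp = 2.82×10⁻⁵, so the solution is unsaturated and no precipitate forms.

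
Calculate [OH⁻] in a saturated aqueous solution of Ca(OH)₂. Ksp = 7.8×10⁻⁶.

2.5×10⁻² M

Ca(OH)₂(s) ⇌ Ca²⁺(aq) + 2 OH⁻(aq)
If s mol/L of Ca(OH)₂ dissolves, [Ca²⁺] = s and [OH⁻] = 2s.
Ksp = [Ca²⁺][OH⁻]^2 = s · (2s)^2 = 4s^3 = 7.8×10⁻⁶
s = 1.2×10⁻² mol/L
[OH⁻] = 2s = 2.5×10⁻² mol/L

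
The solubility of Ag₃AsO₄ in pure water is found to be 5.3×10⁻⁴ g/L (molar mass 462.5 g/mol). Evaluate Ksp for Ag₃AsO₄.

Ksp = 4.7×10⁻²³

s = (5.3×10⁻⁴ g L⁻¹)/(462.5 g mol⁻¹) = 1.146×10⁻⁶ M
Ag₃AsO₄(s) ⇌ 3 Ag⁺(aq) + AsO₄³⁻(aq)
With molar solubility s: [Ag⁺] = 3s, [AsO₄³⁻] = s.
Ksp = [Ag⁺]^3[AsO₄³⁻] = (3s)^3 · s = 27s^4
Ksp = 27 × (1.146×10⁻⁶)^4 = 4.7×10⁻²³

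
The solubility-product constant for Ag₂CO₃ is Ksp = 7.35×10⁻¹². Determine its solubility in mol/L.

1.22×10⁻⁴ M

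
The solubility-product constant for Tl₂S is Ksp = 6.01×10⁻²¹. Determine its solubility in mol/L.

1.15×10⁻⁷ M

Tl₂S(s) ⇌ 2 Tl⁺(aq) + S²⁻(aq)
For each mole of Tl₂S that dissolves per liter, [Tl⁺] = 2s and [S²⁻] = s; let s denote this solubility.
Ksp = [Tl⁺]^2[S²⁻] = (2s)^2 · s = 4s^3
4s^3 = 6.01×10⁻²¹  ⇒  s^3 = 1.50×10⁻²¹
s = 1.15×10⁻⁷ mol L⁻¹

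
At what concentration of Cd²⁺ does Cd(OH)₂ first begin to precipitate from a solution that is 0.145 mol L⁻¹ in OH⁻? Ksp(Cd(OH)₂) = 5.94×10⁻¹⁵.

2.83×10⁻¹³ M

The threshold for precipitation is Q = Ksp.
Cd(OH)₂(s) ⇌ Cd²⁺(aq) + 2 OH⁻(aq)
Ksp = [Cd²⁺][OH⁻]^2 = [Cd²⁺](0.145)^2
[Cd²⁺] = 5.94×10⁻¹⁵ / (0.145)^2 = 2.83×10⁻¹³
[Cd²⁺] = 2.83×10⁻¹³ mol L⁻¹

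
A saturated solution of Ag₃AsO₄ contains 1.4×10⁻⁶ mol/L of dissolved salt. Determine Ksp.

Ksp = 1.0×10⁻²²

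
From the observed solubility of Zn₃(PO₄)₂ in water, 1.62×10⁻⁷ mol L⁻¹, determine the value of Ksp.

Zn₃(PO₄)₂(s) ⇌ 3 Zn²⁺(aq) + 2 PO₄³⁻(aq)
With molar solubility s: [Zn²⁺] = 3s, [PO₄³⁻] = 2s.
Ksp = [Zn²⁺]^3[PO₄³⁻]^2 = (3s)^3 · (2s)^2 = 108s^5
Ksp = 108 × (1.62×10⁻⁷)^5 = 1.21×10⁻³²

Ksp = 1.21×10⁻³²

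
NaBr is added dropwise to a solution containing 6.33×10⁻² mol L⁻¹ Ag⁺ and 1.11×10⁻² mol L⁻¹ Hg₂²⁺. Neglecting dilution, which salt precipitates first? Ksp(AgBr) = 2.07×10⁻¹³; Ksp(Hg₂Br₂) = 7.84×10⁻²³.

Precipitation begins when Q = Ksp.
For AgBr: [Br⁻] = (Ksp/[Ag⁺]) = 3.27×10⁻¹² mol L⁻¹
For Hg₂Br₂: [Br⁻] = (Ksp/[Hg₂²⁺])^(1/2) = 8.40×10⁻¹¹ mol L⁻¹
AgBr requires the lower [Br⁻], so it precipitates first.

AgBr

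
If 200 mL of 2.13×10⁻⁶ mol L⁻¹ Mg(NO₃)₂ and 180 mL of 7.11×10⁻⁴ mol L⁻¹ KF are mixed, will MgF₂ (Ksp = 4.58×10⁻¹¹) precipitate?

After mixing, V = 200 mL + 180 mL = 380 mL.
[Mg²⁺] = (2.13×10⁻⁶)(200)/380 = 1.12×10⁻⁶ mol L⁻¹
[F⁻] = (7.11×10⁻⁴)(180)/380 = 3.37×10⁻⁴ mol L⁻¹
Q = [Mg²⁺][F⁻]^2 = 1.27×10⁻¹³
Since Q (1.27×10⁻¹³) is less than Ksp (4.58×10⁻¹¹), no MgF₂ precipitates.

No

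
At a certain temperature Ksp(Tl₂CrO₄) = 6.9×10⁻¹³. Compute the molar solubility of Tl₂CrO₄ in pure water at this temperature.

Tl₂CrO₄(s) ⇌ 2 Tl⁺(aq) + CrO₄²⁻(aq)
With molar solubility s: [Tl⁺] = 2s, [CrO₄²⁻] = s.
Ksp = [Tl⁺]^2[CrO₄²⁻] = (2s)^2 · s = 4s^3
4s^3 = 6.9×10⁻¹³  ⇒  s^3 = 1.7×10⁻¹³
Taking the 3rd root, s = 5.6×10⁻⁵ M.

5.6×10⁻⁵ M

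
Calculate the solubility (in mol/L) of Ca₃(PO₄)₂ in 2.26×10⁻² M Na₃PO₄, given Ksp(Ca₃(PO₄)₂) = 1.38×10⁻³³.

Ca₃(PO₄)₂(s) ⇌ 3 Ca²⁺(aq) + 2 PO₄³⁻(aq)
Let s be the solubility of Ca₃(PO₄)₂ here. The common ion gives [PO₄³⁻] ≈ 2.26×10⁻² M, and [Ca²⁺] = 3s.
Ksp = [Ca²⁺]^3[PO₄³⁻]^2 = (3s)^3(2.26×10⁻²)^2
(3s)^3 = 1.38×10⁻³³ / (2.26×10⁻²)^2 = 2.70×10⁻³⁰
s = 4.64×10⁻¹¹ M

4.64×10⁻¹¹ M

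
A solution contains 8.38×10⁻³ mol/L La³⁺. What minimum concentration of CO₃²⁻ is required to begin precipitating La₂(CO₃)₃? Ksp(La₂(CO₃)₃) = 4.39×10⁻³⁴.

1.84×10⁻¹⁰ M

Each salt precipitates once Q = Ksp for that salt.
La₂(CO₃)₃(s) ⇌ 2 La³⁺(aq) + 3 CO₃²⁻(aq)
Ksp = [La³⁺]^2[CO₃²⁻]^3 = [CO₃²⁻]^3(8.38×10⁻³)^2
[CO₃²⁻]^3 = 4.39×10⁻³⁴ / (8.38×10⁻³)^2 = 6.25×10⁻³⁰
[CO₃²⁻] = 1.84×10⁻¹⁰ mol/L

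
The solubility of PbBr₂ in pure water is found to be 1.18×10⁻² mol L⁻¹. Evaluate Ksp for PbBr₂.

Ksp = 6.57×10⁻⁶

PbBr₂(s) ⇌ Pb²⁺(aq) + 2 Br⁻(aq)
Let s be the molar solubility. Then [Pb²⁺] = s and [Br⁻] = 2s.
Ksp = [Pb²⁺][Br⁻]^2 = s · (2s)^2 = 4s^3
Ksp = 4 × (1.18×10⁻²)^3 = 6.57×10⁻⁶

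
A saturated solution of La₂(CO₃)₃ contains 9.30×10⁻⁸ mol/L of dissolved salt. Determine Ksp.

Ksp = 7.51×10⁻³⁴

La₂(CO₃)₃(s) ⇌ 2 La³⁺(aq) + 3 CO₃²⁻(aq)
With molar solubility s: [La³⁺] = 2s, [CO₃²⁻] = 3s.
Ksp = [La³⁺]^2[CO₃²⁻]^3 = (2s)^2 · (3s)^3 = 108s^5
Ksp = 108 × (9.30×10⁻⁸)^5 = 7.51×10⁻³⁴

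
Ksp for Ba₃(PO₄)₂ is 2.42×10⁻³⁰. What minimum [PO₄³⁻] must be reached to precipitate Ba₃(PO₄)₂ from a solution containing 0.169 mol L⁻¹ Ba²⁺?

2.24×10⁻¹⁴ M

Each salt precipitates once Q = Ksp for that salt.
Ba₃(PO₄)₂(s) ⇌ 3 Ba²⁺(aq) + 2 PO₄³⁻(aq)
Ksp = [Ba²⁺]^3[PO₄³⁻]^2 = [PO₄³⁻]^2(0.169)^3
[PO₄³⁻]^2 = 2.42×10⁻³⁰ / (0.169)^3 = 5.01×10⁻²⁸
[PO₄³⁻] = 2.24×10⁻¹⁴ mol L⁻¹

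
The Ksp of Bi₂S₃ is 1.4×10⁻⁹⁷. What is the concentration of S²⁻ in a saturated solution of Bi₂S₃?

Bi₂S₃(s) ⇌ 2 Bi³⁺(aq) + 3 S²⁻(aq)
Call the molar solubility s, so that [Bi³⁺] = 2s and [S²⁻] = 3s.
Ksp = [Bi³⁺]^2[S²⁻]^3 = (2s)^2 · (3s)^3 = 108s^5 = 1.4×10⁻⁹⁷
s = 1.7×10⁻²⁰ mol/L
[S²⁻] = 3s = 5.0×10⁻²⁰ mol/L

5.0×10⁻²⁰ M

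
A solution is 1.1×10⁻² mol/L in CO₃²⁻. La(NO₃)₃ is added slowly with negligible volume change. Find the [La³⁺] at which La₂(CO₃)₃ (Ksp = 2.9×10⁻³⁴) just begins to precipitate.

Precipitation of each salt begins when its ion product equals Ksp.
La₂(CO₃)₃(s) ⇌ 2 La³⁺(aq) + 3 CO₃²⁻(aq)
Ksp = [La³⁺]^2[CO₃²⁻]^3 = [La³⁺]^2(1.1×10⁻²)^3
[La³⁺]^2 = 2.9×10⁻³⁴ / (1.1×10⁻²)^3 = 2.2×10⁻²⁸
[La³⁺] = 1.5×10⁻¹⁴ mol/L

1.5×10⁻¹⁴ M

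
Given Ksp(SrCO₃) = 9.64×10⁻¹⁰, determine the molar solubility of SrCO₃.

SrCO₃(s) ⇌ Sr²⁺(aq) + CO₃²⁻(aq)
If s mol/L of SrCO₃ dissolves, [Sr²⁺] = s and [CO₃²⁻] = s.
Ksp = [Sr²⁺][CO₃²⁻] = s · s = s^2
s^2 = 9.64×10⁻¹⁰
s = (9.64×10⁻¹⁰)^(1/2) = 3.10×10⁻⁵ mol L⁻¹

3.10×10⁻⁵ M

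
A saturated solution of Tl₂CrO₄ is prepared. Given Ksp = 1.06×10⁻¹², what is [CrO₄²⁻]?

6.42×10⁻⁵ M

Tl₂CrO₄(s) ⇌ 2 Tl⁺(aq) + CrO₄²⁻(aq)
If s mol/L of Tl₂CrO₄ dissolves, [Tl⁺] = 2s and [CrO₄²⁻] = s.
Ksp = [Tl⁺]^2[CrO₄²⁻] = (2s)^2 · s = 4s^3 = 1.06×10⁻¹²
s = 6.42×10⁻⁵ mol L⁻¹
[CrO₄²⁻] = s = 6.42×10⁻⁵ mol L⁻¹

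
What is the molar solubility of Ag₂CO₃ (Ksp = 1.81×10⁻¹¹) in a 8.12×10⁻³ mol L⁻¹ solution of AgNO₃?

Ag₂CO₃(s) ⇌ 2 Ag⁺(aq) + CO₃²⁻(aq)
Let s be the solubility of Ag₂CO₃ here. The common ion gives [Ag⁺] ≈ 8.12×10⁻³ mol L⁻¹, and [CO₃²⁻] = s.
Ksp = [Ag⁺]^2[CO₃²⁻] = (8.12×10⁻³)^2s
s = 1.81×10⁻¹¹ / (8.12×10⁻³)^2 = 2.75×10⁻⁷
s = 2.75×10⁻⁷ mol L⁻¹

2.75×10⁻⁷ M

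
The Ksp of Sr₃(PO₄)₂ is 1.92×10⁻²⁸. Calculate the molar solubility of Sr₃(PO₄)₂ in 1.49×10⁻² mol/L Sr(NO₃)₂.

3.81×10⁻¹² M

Sr₃(PO₄)₂(s) ⇌ 3 Sr²⁺(aq) + 2 PO₄³⁻(aq)
Let s be the solubility of Sr₃(PO₄)₂ here. The common ion gives [Sr²⁺] ≈ 1.49×10⁻² mol/L, and [PO₄³⁻] = 2s.
Ksp = [Sr²⁺]^3[PO₄³⁻]^2 = (1.49×10⁻²)^3(2s)^2
(2s)^2 = 1.92×10⁻²⁸ / (1.49×10⁻²)^3 = 5.80×10⁻²³
s = 3.81×10⁻¹² mol/L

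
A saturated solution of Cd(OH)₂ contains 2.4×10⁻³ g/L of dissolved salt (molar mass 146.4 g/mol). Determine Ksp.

Convert to molarity: s = 2.4×10⁻³ / 146.4 = 1.639×10⁻⁵ mol/L
Cd(OH)₂(s) ⇌ Cd²⁺(aq) + 2 OH⁻(aq)
With molar solubility s: [Cd²⁺] = s, [OH⁻] = 2s.
Ksp = [Cd²⁺][OH⁻]^2 = s · (2s)^2 = 4s^3
Ksp = 4 × (1.639×10⁻⁵)^3 = 1.8×10⁻¹⁴

Ksp = 1.8×10⁻¹⁴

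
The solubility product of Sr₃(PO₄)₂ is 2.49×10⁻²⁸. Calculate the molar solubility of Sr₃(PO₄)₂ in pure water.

1.18×10⁻⁶ M

Sr₃(PO₄)₂(s) ⇌ 3 Sr²⁺(aq) + 2 PO₄³⁻(aq)
Call the molar solubility s, so that [Sr²⁺] = 3s and [PO₄³⁻] = 2s.
Ksp = [Sr²⁺]^3[PO₄³⁻]^2 = (3s)^3 · (2s)^2 = 108s^5
108s^5 = 2.49×10⁻²⁸  ⇒  s^5 = 2.31×10⁻³⁰
s = (2.31×10⁻³⁰)^(1/5) = 1.18×10⁻⁶ M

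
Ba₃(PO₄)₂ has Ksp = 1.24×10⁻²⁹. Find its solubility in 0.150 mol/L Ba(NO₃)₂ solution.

3.03×10⁻¹⁴ M

Ba₃(PO₄)₂(s) ⇌ 3 Ba²⁺(aq) + 2 PO₄³⁻(aq)
The solution already contains Ba²⁺ at 0.150 mol/L. Let s be the molar solubility of Ba₃(PO₄)₂.
[Ba²⁺] ≈ 0.150 mol/L (common ion dominates); [PO₄³⁻] = 2s.
Ksp = [Ba²⁺]^3[PO₄³⁻]^2 = (0.150)^3(2s)^2
(2s)^2 = 1.24×10⁻²⁹ / (0.150)^3 = 3.67×10⁻²⁷
s = 3.03×10⁻¹⁴ mol/L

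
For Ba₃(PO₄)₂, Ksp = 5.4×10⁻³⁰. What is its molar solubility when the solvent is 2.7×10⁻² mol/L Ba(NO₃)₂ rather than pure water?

2.6×10⁻¹³ M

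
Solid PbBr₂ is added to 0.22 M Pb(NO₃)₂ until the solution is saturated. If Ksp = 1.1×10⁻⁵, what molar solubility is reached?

PbBr₂(s) ⇌ Pb²⁺(aq) + 2 Br⁻(aq)
Let s be the solubility of PbBr₂ here. The common ion gives [Pb²⁺] ≈ 0.22 M, and [Br⁻] = 2s.
Ksp = [Pb²⁺][Br⁻]^2 = (0.22)(2s)^2
(2s)^2 = 1.1×10⁻⁵ / (0.22) = 5.0×10⁻⁵
s = 3.5×10⁻³ M

3.5×10⁻³ M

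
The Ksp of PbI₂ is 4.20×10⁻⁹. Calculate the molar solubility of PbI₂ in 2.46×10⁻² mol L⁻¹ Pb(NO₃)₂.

2.07×10⁻⁴ M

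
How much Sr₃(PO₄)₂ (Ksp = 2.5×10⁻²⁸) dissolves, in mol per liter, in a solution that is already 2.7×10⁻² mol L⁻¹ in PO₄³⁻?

2.3×10⁻⁹ M

Sr₃(PO₄)₂(s) ⇌ 3 Sr²⁺(aq) + 2 PO₄³⁻(aq)
PO₄³⁻ is already present at 2.7×10⁻² mol L⁻¹. If s mol/L of Sr₃(PO₄)₂ dissolves, [Sr²⁺] = 3s while [PO₄³⁻] ≈ 2.7×10⁻² mol L⁻¹.
Ksp = [Sr²⁺]^3[PO₄³⁻]^2 = (3s)^3(2.7×10⁻²)^2
(3s)^3 = 2.5×10⁻²⁸ / (2.7×10⁻²)^2 = 3.4×10⁻²⁵
s = 2.3×10⁻⁹ mol L⁻¹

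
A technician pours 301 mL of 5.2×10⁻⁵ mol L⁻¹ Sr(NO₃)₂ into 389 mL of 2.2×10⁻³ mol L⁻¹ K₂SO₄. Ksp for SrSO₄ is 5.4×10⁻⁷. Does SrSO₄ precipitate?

No

The combined volume is 690 mL.
[Sr²⁺] = (5.2×10⁻⁵)(301)/690 = 2.3×10⁻⁵ mol L⁻¹
[SO₄²⁻] = (2.2×10⁻³)(389)/690 = 1.2×10⁻³ mol L⁻¹
Q = [Sr²⁺][SO₄²⁻] = 2.8×10⁻⁸
Q = 2.8×10⁻⁸ < Ksp = 5.4×10⁻⁷, so the solution is unsaturated and no precipitate forms.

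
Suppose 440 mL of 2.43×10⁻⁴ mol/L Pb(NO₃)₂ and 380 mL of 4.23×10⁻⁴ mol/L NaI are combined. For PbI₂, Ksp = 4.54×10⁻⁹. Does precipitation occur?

No

After mixing, V = 440 mL + 380 mL = 820 mL.
[Pb²⁺] = (2.43×10⁻⁴)(440)/820 = 1.30×10⁻⁴ mol/L
[I⁻] = (4.23×10⁻⁴)(380)/820 = 1.96×10⁻⁴ mol/L
Q = [Pb²⁺][I⁻]^2 = 5.01×10⁻¹²
Since Q (5.01×10⁻¹²) is less than Ksp (4.54×10⁻⁹), no PbI₂ precipitates.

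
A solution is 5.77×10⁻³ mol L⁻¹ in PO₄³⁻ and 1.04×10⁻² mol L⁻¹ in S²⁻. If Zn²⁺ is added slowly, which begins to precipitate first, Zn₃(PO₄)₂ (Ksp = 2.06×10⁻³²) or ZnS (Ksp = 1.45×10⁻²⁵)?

ZnS

Precipitation begins when Q = Ksp.
For Zn₃(PO₄)₂: [Zn²⁺] = (Ksp/[PO₄³⁻]^2)^(1/3) = 8.52×10⁻¹⁰ mol L⁻¹
For ZnS: [Zn²⁺] = (Ksp/[S²⁻]) = 1.39×10⁻²³ mol L⁻¹
Since ZnS needs less Zn²⁺ to reach saturation, it precipitates first.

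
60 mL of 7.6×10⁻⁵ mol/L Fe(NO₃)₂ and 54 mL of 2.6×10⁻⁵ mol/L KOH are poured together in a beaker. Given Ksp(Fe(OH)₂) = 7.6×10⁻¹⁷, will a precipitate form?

Yes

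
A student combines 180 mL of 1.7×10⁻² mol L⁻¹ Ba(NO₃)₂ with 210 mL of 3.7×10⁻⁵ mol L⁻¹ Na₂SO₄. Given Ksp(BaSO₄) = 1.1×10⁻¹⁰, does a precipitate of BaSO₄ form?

Yes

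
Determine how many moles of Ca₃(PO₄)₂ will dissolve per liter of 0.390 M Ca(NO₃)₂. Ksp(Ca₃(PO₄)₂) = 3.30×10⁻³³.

Ca₃(PO₄)₂(s) ⇌ 3 Ca²⁺(aq) + 2 PO₄³⁻(aq)
Let s be the solubility of Ca₃(PO₄)₂ here. The common ion gives [Ca²⁺] ≈ 0.390 M, and [PO₄³⁻] = 2s.
Ksp = [Ca²⁺]^3[PO₄³⁻]^2 = (0.390)^3(2s)^2
(2s)^2 = 3.30×10⁻³³ / (0.390)^3 = 5.56×10⁻³²
s = 1.18×10⁻¹⁶ M

1.18×10⁻¹⁶ M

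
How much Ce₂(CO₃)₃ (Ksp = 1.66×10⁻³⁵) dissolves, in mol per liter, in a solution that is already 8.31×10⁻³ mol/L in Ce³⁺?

Ce₂(CO₃)₃(s) ⇌ 2 Ce³⁺(aq) + 3 CO₃²⁻(aq)
The solution already contains Ce³⁺ at 8.31×10⁻³ mol/L. Let s be the molar solubility of Ce₂(CO₃)₃.
[Ce³⁺] ≈ 8.31×10⁻³ mol/L (common ion dominates); [CO₃²⁻] = 3s.
Ksp = [Ce³⁺]^2[CO₃²⁻]^3 = (8.31×10⁻³)^2(3s)^3
(3s)^3 = 1.66×10⁻³⁵ / (8.31×10⁻³)^2 = 2.40×10⁻³¹
s = 2.07×10⁻¹¹ mol/L

2.07×10⁻¹¹ M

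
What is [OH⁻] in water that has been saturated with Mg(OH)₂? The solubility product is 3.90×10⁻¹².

Mg(OH)₂(s) ⇌ Mg²⁺(aq) + 2 OH⁻(aq)
With molar solubility s: [Mg²⁺] = s, [OH⁻] = 2s.
Ksp = [Mg²⁺][OH⁻]^2 = s · (2s)^2 = 4s^3 = 3.90×10⁻¹²
s = 9.92×10⁻⁵ M
[OH⁻] = 2s = 1.98×10⁻⁴ M

1.98×10⁻⁴ M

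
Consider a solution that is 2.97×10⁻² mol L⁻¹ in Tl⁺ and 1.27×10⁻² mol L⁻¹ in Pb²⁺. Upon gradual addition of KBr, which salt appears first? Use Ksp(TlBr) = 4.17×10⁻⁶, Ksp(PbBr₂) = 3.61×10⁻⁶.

Precipitation begins when Q = Ksp.
For TlBr: [Br⁻] = (Ksp/[Tl⁺]) = 1.40×10⁻⁴ mol L⁻¹
For PbBr₂: [Br⁻] = (Ksp/[Pb²⁺])^(1/2) = 1.69×10⁻² mol L⁻¹
Since TlBr needs less Br⁻ to reach saturation, it precipitates first.

TlBr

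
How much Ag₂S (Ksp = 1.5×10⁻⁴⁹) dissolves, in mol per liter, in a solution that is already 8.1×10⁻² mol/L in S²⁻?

6.8×10⁻²⁵ M

Ag₂S(s) ⇌ 2 Ag⁺(aq) + S²⁻(aq)
Let s be the solubility of Ag₂S here. The common ion gives [S²⁻] ≈ 8.1×10⁻² mol/L, and [Ag⁺] = 2s.
Ksp = [Ag⁺]^2[S²⁻] = (2s)^2(8.1×10⁻²)
(2s)^2 = 1.5×10⁻⁴⁹ / (8.1×10⁻²) = 1.9×10⁻⁴⁸
s = 6.8×10⁻²⁵ mol/L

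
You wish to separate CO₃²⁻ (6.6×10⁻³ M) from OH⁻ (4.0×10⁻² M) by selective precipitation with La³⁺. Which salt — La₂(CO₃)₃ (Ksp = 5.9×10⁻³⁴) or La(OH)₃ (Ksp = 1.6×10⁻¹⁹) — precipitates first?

La(OH)₃

Each salt precipitates once Q = Ksp for that salt.
For La₂(CO₃)₃: [La³⁺] = (Ksp/[CO₃²⁻]^3)^(1/2) = 4.5×10⁻¹⁴ M
For La(OH)₃: [La³⁺] = (Ksp/[OH⁻]^3) = 2.5×10⁻¹⁵ M
The smaller threshold [La³⁺] is reached first, so La(OH)₃ precipitates first.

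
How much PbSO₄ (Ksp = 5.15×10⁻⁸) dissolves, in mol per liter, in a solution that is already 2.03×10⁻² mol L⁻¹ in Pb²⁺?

2.54×10⁻⁶ M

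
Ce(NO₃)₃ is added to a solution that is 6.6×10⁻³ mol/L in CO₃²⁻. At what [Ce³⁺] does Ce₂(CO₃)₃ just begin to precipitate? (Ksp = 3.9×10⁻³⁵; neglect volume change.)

1.2×10⁻¹⁴ M

Each salt precipitates once Q = Ksp for that salt.
Ce₂(CO₃)₃(s) ⇌ 2 Ce³⁺(aq) + 3 CO₃²⁻(aq)
Ksp = [Ce³⁺]^2[CO₃²⁻]^3 = [Ce³⁺]^2(6.6×10⁻³)^3
[Ce³⁺]^2 = 3.9×10⁻³⁵ / (6.6×10⁻³)^3 = 1.4×10⁻²⁸
[Ce³⁺] = 1.2×10⁻¹⁴ mol/L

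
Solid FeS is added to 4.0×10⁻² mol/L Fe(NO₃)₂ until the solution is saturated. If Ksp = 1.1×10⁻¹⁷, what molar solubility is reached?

FeS(s) ⇌ Fe²⁺(aq) + S²⁻(aq)
Let s be the solubility of FeS here. The common ion gives [Fe²⁺] ≈ 4.0×10⁻² mol/L, and [S²⁻] = s.
Ksp = [Fe²⁺][S²⁻] = (4.0×10⁻²)s
s = 1.1×10⁻¹⁷ / (4.0×10⁻²) = 2.8×10⁻¹⁶
s = 2.8×10⁻¹⁶ mol/L

2.8×10⁻¹⁶ M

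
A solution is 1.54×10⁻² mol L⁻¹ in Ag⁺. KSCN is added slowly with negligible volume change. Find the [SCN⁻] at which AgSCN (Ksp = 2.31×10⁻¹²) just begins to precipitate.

Precipitation of each salt begins when its ion product equals Ksp.
AgSCN(s) ⇌ Ag⁺(aq) + SCN⁻(aq)
Ksp = [Ag⁺][SCN⁻] = [SCN⁻](1.54×10⁻²)
[SCN⁻] = 2.31×10⁻¹² / (1.54×10⁻²) = 1.50×10⁻¹⁰
[SCN⁻] = 1.50×10⁻¹⁰ mol L⁻¹

1.50×10⁻¹⁰ M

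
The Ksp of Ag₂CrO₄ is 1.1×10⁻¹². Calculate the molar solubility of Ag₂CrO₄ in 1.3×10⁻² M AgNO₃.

6.5×10⁻⁹ M

Ag₂CrO₄(s) ⇌ 2 Ag⁺(aq) + CrO₄²⁻(aq)
The solution already contains Ag⁺ at 1.3×10⁻² M. Let s be the molar solubility of Ag₂CrO₄.
[Ag⁺] ≈ 1.3×10⁻² M (common ion dominates); [CrO₄²⁻] = s.
Ksp = [Ag⁺]^2[CrO₄²⁻] = (1.3×10⁻²)^2s
s = 1.1×10⁻¹² / (1.3×10⁻²)^2 = 6.5×10⁻⁹
s = 6.5×10⁻⁹ M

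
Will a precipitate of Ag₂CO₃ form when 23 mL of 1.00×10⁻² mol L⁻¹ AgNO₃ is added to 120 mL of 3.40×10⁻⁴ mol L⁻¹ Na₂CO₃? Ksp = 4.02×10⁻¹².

Total volume after mixing = 23 + 120 = 143 mL.
[Ag⁺] = (1.00×10⁻²)(23)/143 = 1.61×10⁻³ mol L⁻¹
[CO₃²⁻] = (3.40×10⁻⁴)(120)/143 = 2.85×10⁻⁴ mol L⁻¹
Q = [Ag⁺]^2[CO₃²⁻] = 7.38×10⁻¹⁰
Because Q > Ksp (7.38×10⁻¹⁰ vs 4.02×10⁻¹²), a precipitate of Ag₂CO₃ forms.

Yes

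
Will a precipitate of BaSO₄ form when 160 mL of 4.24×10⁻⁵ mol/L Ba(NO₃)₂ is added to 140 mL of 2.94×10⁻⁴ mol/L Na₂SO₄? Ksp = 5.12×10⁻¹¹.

Yes

The combined volume is 300 mL.
[Ba²⁺] = (4.24×10⁻⁵)(160)/300 = 2.26×10⁻⁵ mol/L
[SO₄²⁻] = (2.94×10⁻⁴)(140)/300 = 1.37×10⁻⁴ mol/L
Q = [Ba²⁺][SO₄²⁻] = 3.10×10⁻⁹
Since Q (3.10×10⁻⁹) exceeds Ksp (5.12×10⁻¹¹), BaSO₄ will precipitate.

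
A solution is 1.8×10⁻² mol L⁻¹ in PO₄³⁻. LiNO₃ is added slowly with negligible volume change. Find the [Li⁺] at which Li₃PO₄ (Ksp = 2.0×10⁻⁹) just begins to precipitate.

4.8×10⁻³ M

Precipitation of each salt begins when its ion product equals Ksp.
Li₃PO₄(s) ⇌ 3 Li⁺(aq) + PO₄³⁻(aq)
Ksp = [Li⁺]^3[PO₄³⁻] = [Li⁺]^3(1.8×10⁻²)
[Li⁺]^3 = 2.0×10⁻⁹ / (1.8×10⁻²) = 1.1×10⁻⁷
[Li⁺] = 4.8×10⁻³ mol L⁻¹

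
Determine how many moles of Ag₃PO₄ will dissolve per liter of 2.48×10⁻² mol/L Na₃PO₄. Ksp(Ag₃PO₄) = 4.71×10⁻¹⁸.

1.92×10⁻⁶ M

Ag₃PO₄(s) ⇌ 3 Ag⁺(aq) + PO₄³⁻(aq)
Let s be the solubility of Ag₃PO₄ here. The common ion gives [PO₄³⁻] ≈ 2.48×10⁻² mol/L, and [Ag⁺] = 3s.
Ksp = [Ag⁺]^3[PO₄³⁻] = (3s)^3(2.48×10⁻²)
(3s)^3 = 4.71×10⁻¹⁸ / (2.48×10⁻²) = 1.90×10⁻¹⁶
s = 1.92×10⁻⁶ mol/L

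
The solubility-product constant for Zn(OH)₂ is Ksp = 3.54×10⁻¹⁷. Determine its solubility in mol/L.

Zn(OH)₂(s) ⇌ Zn²⁺(aq) + 2 OH⁻(aq)
Let s be the molar solubility. Then [Zn²⁺] = s and [OH⁻] = 2s.
Ksp = [Zn²⁺][OH⁻]^2 = s · (2s)^2 = 4s^3
4s^3 = 3.54×10⁻¹⁷  ⇒  s^3 = 8.85×10⁻¹⁸
s = 2.07×10⁻⁶ mol L⁻¹

2.07×10⁻⁶ M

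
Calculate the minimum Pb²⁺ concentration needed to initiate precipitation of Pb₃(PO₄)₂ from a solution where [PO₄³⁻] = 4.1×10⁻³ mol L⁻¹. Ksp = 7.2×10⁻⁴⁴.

The threshold for precipitation is Q = Ksp.
Pb₃(PO₄)₂(s) ⇌ 3 Pb²⁺(aq) + 2 PO₄³⁻(aq)
Ksp = [Pb²⁺]^3[PO₄³⁻]^2 = [Pb²⁺]^3(4.1×10⁻³)^2
[Pb²⁺]^3 = 7.2×10⁻⁴⁴ / (4.1×10⁻³)^2 = 4.3×10⁻³⁹
[Pb²⁺] = 1.6×10⁻¹³ mol L⁻¹

1.6×10⁻¹³ M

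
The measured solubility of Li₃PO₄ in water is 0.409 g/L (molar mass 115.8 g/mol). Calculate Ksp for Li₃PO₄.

Ksp = 4.20×10⁻⁹

s = (0.409 g L⁻¹)/(115.8 g mol⁻¹) = 3.5320×10⁻³ M
Li₃PO₄(s) ⇌ 3 Li⁺(aq) + PO₄³⁻(aq)
Let s be the molar solubility. Then [Li⁺] = 3s and [PO₄³⁻] = s.
Ksp = [Li⁺]^3[PO₄³⁻] = (3s)^3 · s = 27s^4
Ksp = 27 × (3.5320×10⁻³)^4 = 4.20×10⁻⁹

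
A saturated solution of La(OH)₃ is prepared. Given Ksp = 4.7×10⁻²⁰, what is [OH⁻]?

La(OH)₃(s) ⇌ La³⁺(aq) + 3 OH⁻(aq)
Call the molar solubility s, so that [La³⁺] = s and [OH⁻] = 3s.
Ksp = [La³⁺][OH⁻]^3 = s · (3s)^3 = 27s^4 = 4.7×10⁻²⁰
s = 6.5×10⁻⁶ M
[OH⁻] = 3s = 1.9×10⁻⁵ M

1.9×10⁻⁵ M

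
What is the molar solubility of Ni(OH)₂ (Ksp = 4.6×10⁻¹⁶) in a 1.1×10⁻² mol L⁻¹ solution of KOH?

3.8×10⁻¹² M

Ni(OH)₂(s) ⇌ Ni²⁺(aq) + 2 OH⁻(aq)
With OH⁻ already at 1.1×10⁻² mol L⁻¹ and s small, take [OH⁻] ≈ 1.1×10⁻² mol L⁻¹ and [Ni²⁺] = s.
Ksp = [Ni²⁺][OH⁻]^2 = s(1.1×10⁻²)^2
s = 4.6×10⁻¹⁶ / (1.1×10⁻²)^2 = 3.8×10⁻¹²
s = 3.8×10⁻¹² mol L⁻¹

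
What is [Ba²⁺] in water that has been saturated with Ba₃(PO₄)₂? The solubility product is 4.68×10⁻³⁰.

1.60×10⁻⁶ M

Ba₃(PO₄)₂(s) ⇌ 3 Ba²⁺(aq) + 2 PO₄³⁻(aq)
Let s be the molar solubility. Then [Ba²⁺] = 3s and [PO₄³⁻] = 2s.
Ksp = [Ba²⁺]^3[PO₄³⁻]^2 = (3s)^3 · (2s)^2 = 108s^5 = 4.68×10⁻³⁰
s = 5.34×10⁻⁷ mol L⁻¹
[Ba²⁺] = 3s = 1.60×10⁻⁶ mol L⁻¹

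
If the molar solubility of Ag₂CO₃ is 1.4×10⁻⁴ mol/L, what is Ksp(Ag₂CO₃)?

Ksp = 1.1×10⁻¹¹

Ag₂CO₃(s) ⇌ 2 Ag⁺(aq) + CO₃²⁻(aq)
For each mole of Ag₂CO₃ that dissolves per liter, [Ag⁺] = 2s and [CO₃²⁻] = s; let s denote this solubility.
Ksp = [Ag⁺]^2[CO₃²⁻] = (2s)^2 · s = 4s^3
Ksp = 4 × (1.4×10⁻⁴)^3 = 1.1×10⁻¹¹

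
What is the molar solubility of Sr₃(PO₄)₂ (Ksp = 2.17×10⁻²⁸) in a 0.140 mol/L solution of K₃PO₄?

Sr₃(PO₄)₂(s) ⇌ 3 Sr²⁺(aq) + 2 PO₄³⁻(aq)
PO₄³⁻ is already present at 0.140 mol/L. If s mol/L of Sr₃(PO₄)₂ dissolves, [Sr²⁺] = 3s while [PO₄³⁻] ≈ 0.140 mol/L.
Ksp = [Sr²⁺]^3[PO₄³⁻]^2 = (3s)^3(0.140)^2
(3s)^3 = 2.17×10⁻²⁸ / (0.140)^2 = 1.11×10⁻²⁶
s = 7.43×10⁻¹⁰ mol/L

7.43×10⁻¹⁰ M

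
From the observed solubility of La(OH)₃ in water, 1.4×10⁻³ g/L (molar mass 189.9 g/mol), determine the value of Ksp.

Molar solubility s = (1.4×10⁻³ g/L) / (189.9 g/mol) = 7.372×10⁻⁶ mol/L
La(OH)₃(s) ⇌ La³⁺(aq) + 3 OH⁻(aq)
With molar solubility s: [La³⁺] = s, [OH⁻] = 3s.
Ksp = [La³⁺][OH⁻]^3 = s · (3s)^3 = 27s^4
Ksp = 27 × (7.372×10⁻⁶)^4 = 8.0×10⁻²⁰

Ksp = 8.0×10⁻²⁰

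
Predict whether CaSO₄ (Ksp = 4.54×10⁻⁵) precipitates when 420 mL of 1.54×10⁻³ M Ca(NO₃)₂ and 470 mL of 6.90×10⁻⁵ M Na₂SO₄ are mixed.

No

Total volume after mixing = 420 + 470 = 890 mL.
[Ca²⁺] = (1.54×10⁻³)(420)/890 = 7.27×10⁻⁴ M
[SO₄²⁻] = (6.90×10⁻⁵)(470)/890 = 3.64×10⁻⁵ M
Q = [Ca²⁺][SO₄²⁻] = 2.65×10⁻⁸
Since Q (2.65×10⁻⁸) is less than Ksp (4.54×10⁻⁵), no CaSO₄ precipitates.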